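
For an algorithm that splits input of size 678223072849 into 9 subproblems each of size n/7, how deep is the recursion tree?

For divide and conquer with division factor 7:

Problem sizes at each level:
Level 0: 678223072849
Level 1: 96889010407
Level 2: 13841287201
Level 3: 1977326743
Level 4: 282475249
Level 5: 40353607
Level 6: 5764801
Level 7: 823543
Level 8: 117649
Level 9: 16807
Level 10: 2401
Level 11: 343
Level 12: 49
Level 13: 7
Level 14: 1

The root is level 0 and the size-1 base case is level 14 (the tree spans levels 0 through 14, i.e. 15 levels counting the root), so the depth is the number of divisions: log_7(678223072849) = 14

The recursion tree depth is log_7(678223072849) = 14. At each level, the problem size is divided by 7, so it takes 14 divisions to reduce to a base case of size 1. The algorithm makes 9 recursive calls at each level.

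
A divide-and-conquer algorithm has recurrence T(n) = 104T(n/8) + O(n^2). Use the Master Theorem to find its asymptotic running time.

Master Theorem for T(n) = 104T(n/8) + O(n^2):

a = 104, b = 8, c = 2
log_b(a) = log_8(104) = 2.2335

Case 1: c = 2 < log_8(104) = 2.2335
T(n) = O(n^(log_8 104))

For T(n) = 104T(n/8) + O(n^2): log_8(104) = 2.2335. This is Case 1 of the Master Theorem (c < log_b(a), work dominated by leaves), giving O(n^(log_8 104)).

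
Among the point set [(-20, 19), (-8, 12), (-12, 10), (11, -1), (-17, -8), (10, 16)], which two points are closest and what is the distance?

Computing all pairwise distances among 6 points:

d((-20, 19), (-8, 12)) = 13.8924
d((-20, 19), (-12, 10)) = 12.0416
d((-20, 19), (11, -1)) = 36.8917
d((-20, 19), (-17, -8)) = 27.1662
d((-20, 19), (10, 16)) = 30.1496
d((-8, 12), (-12, 10)) = 4.4721 <-- minimum
d((-8, 12), (11, -1)) = 23.0217
d((-8, 12), (-17, -8)) = 21.9317
d((-8, 12), (10, 16)) = 18.4391
d((-12, 10), (11, -1)) = 25.4951
d((-12, 10), (-17, -8)) = 18.6815
d((-12, 10), (10, 16)) = 22.8035
d((11, -1), (-17, -8)) = 28.8617
d((11, -1), (10, 16)) = 17.0294
d((-17, -8), (10, 16)) = 36.1248

Closest pair: (-8, 12) and (-12, 10) with distance 4.4721

The closest pair is (-8, 12) and (-12, 10) with Euclidean distance 4.4721. For 6 points, brute-force pairwise comparison is shown above. For large n, the divide-and-conquer algorithm (sort by x, recurse on halves, check the dividing strip) achieves O(n log n).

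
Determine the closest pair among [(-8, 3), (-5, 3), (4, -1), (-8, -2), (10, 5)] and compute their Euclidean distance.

Computing all pairwise distances among 5 points:

d((-8, 3), (-5, 3)) = 3.0 <-- minimum
d((-8, 3), (4, -1)) = 12.6491
d((-8, 3), (-8, -2)) = 5.0
d((-8, 3), (10, 5)) = 18.1108
d((-5, 3), (4, -1)) = 9.8489
d((-5, 3), (-8, -2)) = 5.831
d((-5, 3), (10, 5)) = 15.1327
d((4, -1), (-8, -2)) = 12.0416
d((4, -1), (10, 5)) = 8.4853
d((-8, -2), (10, 5)) = 19.3132

Closest pair: (-8, 3) and (-5, 3) with distance 3.0

The closest pair is (-8, 3) and (-5, 3) with Euclidean distance 3.0. For 5 points, brute-force pairwise comparison is shown above. For large n, the divide-and-conquer algorithm (sort by x, recurse on halves, check the dividing strip) achieves O(n log n).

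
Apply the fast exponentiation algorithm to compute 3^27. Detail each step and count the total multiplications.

Computing 3^27 by squaring (build up from 3^1; each line after the first costs one multiplication):

3^1 = 3
3^2 = (3^1)^2 = 3^2 = 9
3^3 = 3 * 3^2 = 3 * 9 = 27
3^6 = (3^3)^2 = 27^2 = 729
3^12 = (3^6)^2 = 729^2 = 531441
3^13 = 3 * 3^12 = 3 * 531441 = 1594323
3^26 = (3^13)^2 = 1594323^2 = 2541865828329
3^27 = 3 * 3^26 = 3 * 2541865828329 = 7625597484987

Result: 7625597484987
Multiplications needed: 7 (7 lines after 3^1)

3^27 = 7625597484987. Using exponentiation by squaring, this requires 7 multiplications. The key idea: if the exponent is even, square the half-power; if odd, multiply by the base once.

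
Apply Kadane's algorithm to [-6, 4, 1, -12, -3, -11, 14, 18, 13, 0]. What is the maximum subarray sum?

Using Kadane's algorithm on [-6, 4, 1, -12, -3, -11, 14, 18, 13, 0]:

Scanning through the array:
Position 1 (value 4): max_ending_here = 4, max_so_far = 4
Position 2 (value 1): max_ending_here = 5, max_so_far = 5
Position 3 (value -12): max_ending_here = -7, max_so_far = 5
Position 4 (value -3): max_ending_here = -3, max_so_far = 5
Position 5 (value -11): max_ending_here = -11, max_so_far = 5
Position 6 (value 14): max_ending_here = 14, max_so_far = 14
Position 7 (value 18): max_ending_here = 32, max_so_far = 32
Position 8 (value 13): max_ending_here = 45, max_so_far = 45
Position 9 (value 0): max_ending_here = 45, max_so_far = 45

Maximum subarray: [14, 18, 13]
Maximum sum: 45

The maximum subarray is [14, 18, 13] with sum 45. This subarray runs from index 6 to index 8.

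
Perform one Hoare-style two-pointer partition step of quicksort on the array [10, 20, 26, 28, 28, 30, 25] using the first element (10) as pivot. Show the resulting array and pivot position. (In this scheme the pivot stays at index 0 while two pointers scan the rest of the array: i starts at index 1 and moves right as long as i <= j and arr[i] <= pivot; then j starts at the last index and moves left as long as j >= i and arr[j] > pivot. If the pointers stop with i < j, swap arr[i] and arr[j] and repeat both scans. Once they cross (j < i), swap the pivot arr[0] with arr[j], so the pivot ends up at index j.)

Hoare-style two-pointer partition with pivot = 10:

Initial array: [10, 20, 26, 28, 28, 30, 25]

Pointers start at i = 1, j = 6.
i ends at 1, j ends at 0: the pointers have crossed (j < i), so scanning stops.

j = 0, so swapping arr[0] with arr[j] leaves the pivot at position 0: [10, 20, 26, 28, 28, 30, 25]
Pivot position: 0

After partitioning with pivot 10, the array becomes [10, 20, 26, 28, 28, 30, 25]. The pivot is placed at index 0. All elements to the left of the pivot are <= 10, and all elements to the right are > 10.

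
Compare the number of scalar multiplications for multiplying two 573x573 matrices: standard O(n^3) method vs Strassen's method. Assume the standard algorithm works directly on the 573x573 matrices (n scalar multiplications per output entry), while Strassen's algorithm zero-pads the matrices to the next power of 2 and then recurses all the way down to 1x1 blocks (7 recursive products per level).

Matrix multiplication for 573x573 matrices:

Strassen's algorithm requires power-of-2 dimensions. Pad 573x573 to 1024x1024 (next power of 2).

Standard algorithm: 573^3 = 188132517 multiplications
Strassen's algorithm: 7^(log2(1024)) = 7^10 = 282475249 multiplications
Difference: 188132517 - 282475249 = -94342732 (Strassen uses MORE here due to padding overhead — for small or just-over-power-of-2 n, padding can outweigh the per-level savings)

Standard: 188132517 multiplications (573^3). Strassen: 282475249 multiplications (7^10, after padding to 1024x1024). Strassen reduces 8 recursive multiplications to 7 at each level.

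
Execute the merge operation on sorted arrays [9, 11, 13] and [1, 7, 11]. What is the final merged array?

Merging process:

Compare 9 vs 1: take 1 from right. Merged: [1]
Compare 9 vs 7: take 7 from right. Merged: [1, 7]
Compare 9 vs 11: take 9 from left. Merged: [1, 7, 9]
Compare 11 vs 11: take 11 from left. Merged: [1, 7, 9, 11]
Compare 13 vs 11: take 11 from right. Merged: [1, 7, 9, 11, 11]
Append remaining from left: [13]. Merged: [1, 7, 9, 11, 11, 13]

Final merged array: [1, 7, 9, 11, 11, 13]
Total comparisons: 5

The merged array is [1, 7, 9, 11, 11, 13], requiring 5 comparisons. The merge step runs in O(n) time where n is the total number of elements.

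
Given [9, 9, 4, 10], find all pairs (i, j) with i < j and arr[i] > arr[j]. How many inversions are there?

Finding inversions in [9, 9, 4, 10]:

(0, 2): arr[0]=9 > arr[2]=4
(1, 2): arr[1]=9 > arr[2]=4

Total inversions: 2

The array has 2 inversion(s): (0,2), (1,2). Each pair (i,j) satisfies i < j and arr[i] > arr[j].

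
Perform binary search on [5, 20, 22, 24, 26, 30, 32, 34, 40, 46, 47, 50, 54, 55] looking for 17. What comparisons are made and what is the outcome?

Binary search for 17 in [5, 20, 22, 24, 26, 30, 32, 34, 40, 46, 47, 50, 54, 55]:

lo=0, hi=13, mid=6, arr[mid]=32 -> 32 > 17, search left half
lo=0, hi=5, mid=2, arr[mid]=22 -> 22 > 17, search left half
lo=0, hi=1, mid=0, arr[mid]=5 -> 5 < 17, search right half
lo=1, hi=1, mid=1, arr[mid]=20 -> 20 > 17, search left half
lo=1 > hi=0, target 17 not found

Binary search determines that 17 is not in the array after 4 comparisons. The search space was exhausted without finding the target.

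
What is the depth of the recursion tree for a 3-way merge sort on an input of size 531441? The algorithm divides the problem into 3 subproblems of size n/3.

For divide and conquer with division factor 3:

Problem sizes at each level:
Level 0: 531441
Level 1: 177147
Level 2: 59049
Level 3: 19683
Level 4: 6561
Level 5: 2187
Level 6: 729
Level 7: 243
Level 8: 81
Level 9: 27
Level 10: 9
Level 11: 3
Level 12: 1

The root is level 0 and the size-1 base case is level 12 (the tree spans levels 0 through 12, i.e. 13 levels counting the root), so the depth is the number of divisions: log_3(531441) = 12

The recursion tree depth is log_3(531441) = 12. At each level, the problem size is divided by 3, so it takes 12 divisions to reduce to a base case of size 1. The algorithm makes 3 recursive calls at each level.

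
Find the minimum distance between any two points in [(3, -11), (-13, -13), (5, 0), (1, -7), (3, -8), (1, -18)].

Computing all pairwise distances among 6 points:

d((3, -11), (-13, -13)) = 16.1245
d((3, -11), (5, 0)) = 11.1803
d((3, -11), (1, -7)) = 4.4721
d((3, -11), (3, -8)) = 3.0
d((3, -11), (1, -18)) = 7.2801
d((-13, -13), (5, 0)) = 22.2036
d((-13, -13), (1, -7)) = 15.2315
d((-13, -13), (3, -8)) = 16.7631
d((-13, -13), (1, -18)) = 14.8661
d((5, 0), (1, -7)) = 8.0623
d((5, 0), (3, -8)) = 8.2462
d((5, 0), (1, -18)) = 18.4391
d((1, -7), (3, -8)) = 2.2361 <-- minimum
d((1, -7), (1, -18)) = 11.0
d((3, -8), (1, -18)) = 10.198

Closest pair: (1, -7) and (3, -8) with distance 2.2361

The closest pair is (1, -7) and (3, -8) with Euclidean distance 2.2361. For 6 points, brute-force pairwise comparison is shown above. For large n, the divide-and-conquer algorithm (sort by x, recurse on halves, check the dividing strip) achieves O(n log n).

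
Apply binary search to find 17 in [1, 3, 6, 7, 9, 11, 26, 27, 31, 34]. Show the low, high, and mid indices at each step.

Binary search for 17 in [1, 3, 6, 7, 9, 11, 26, 27, 31, 34]:

lo=0, hi=9, mid=4, arr[mid]=9 -> 9 < 17, search right half
lo=5, hi=9, mid=7, arr[mid]=27 -> 27 > 17, search left half
lo=5, hi=6, mid=5, arr[mid]=11 -> 11 < 17, search right half
lo=6, hi=6, mid=6, arr[mid]=26 -> 26 > 17, search left half
lo=6 > hi=5, target 17 not found

Binary search determines that 17 is not in the array after 4 comparisons. The search space was exhausted without finding the target.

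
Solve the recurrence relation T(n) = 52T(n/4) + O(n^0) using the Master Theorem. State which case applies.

Master Theorem for T(n) = 52T(n/4) + O(n^0):

a = 52, b = 4, c = 0
log_b(a) = log_4(52) = 2.8502

Case 1: c = 0 < log_4(52) = 2.8502
T(n) = O(n^(log_4 52))

For T(n) = 52T(n/4) + O(n^0): log_4(52) = 2.8502. This is Case 1 of the Master Theorem (c < log_b(a), work dominated by leaves), giving O(n^(log_4 52)).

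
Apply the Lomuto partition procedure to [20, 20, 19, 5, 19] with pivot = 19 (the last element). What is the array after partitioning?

Lomuto partition with pivot = 19:

Initial array: [20, 20, 19, 5, 19]

arr[0]=20 > 19: no swap
arr[1]=20 > 19: no swap
arr[2]=19 <= 19: swap with position 0, array becomes [19, 20, 20, 5, 19]
arr[3]=5 <= 19: swap with position 1, array becomes [19, 5, 20, 20, 19]

Place pivot at position 2: [19, 5, 19, 20, 20]
Pivot position: 2

After partitioning with pivot 19, the array becomes [19, 5, 19, 20, 20]. The pivot is placed at index 2. All elements to the left of the pivot are <= 19, and all elements to the right are > 19.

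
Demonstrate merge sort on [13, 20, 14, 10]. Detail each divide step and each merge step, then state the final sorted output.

Merge sort trace:

Split: [13, 20, 14, 10] -> [13, 20] and [14, 10]
  Split: [13, 20] -> [13] and [20]
  Merge: [13] + [20] -> [13, 20]
  Split: [14, 10] -> [14] and [10]
  Merge: [14] + [10] -> [10, 14]
Merge: [13, 20] + [10, 14] -> [10, 13, 14, 20]

Final sorted array: [10, 13, 14, 20]

The merge sort proceeds by recursively splitting the array and merging sorted halves.
After all merges, the sorted array is [10, 13, 14, 20].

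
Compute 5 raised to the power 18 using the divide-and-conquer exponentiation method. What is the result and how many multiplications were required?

Computing 5^18 by squaring (build up from 5^1; each line after the first costs one multiplication):

5^1 = 5
5^2 = (5^1)^2 = 5^2 = 25
5^4 = (5^2)^2 = 25^2 = 625
5^8 = (5^4)^2 = 625^2 = 390625
5^9 = 5 * 5^8 = 5 * 390625 = 1953125
5^18 = (5^9)^2 = 1953125^2 = 3814697265625

Result: 3814697265625
Multiplications needed: 5 (5 lines after 5^1)

5^18 = 3814697265625. Using exponentiation by squaring, this requires 5 multiplications. The key idea: if the exponent is even, square the half-power; if odd, multiply by the base once.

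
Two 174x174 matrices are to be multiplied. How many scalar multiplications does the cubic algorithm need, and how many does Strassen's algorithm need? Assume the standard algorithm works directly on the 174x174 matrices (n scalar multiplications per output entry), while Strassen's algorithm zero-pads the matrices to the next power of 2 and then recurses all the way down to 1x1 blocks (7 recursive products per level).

Matrix multiplication for 174x174 matrices:

Strassen's algorithm requires power-of-2 dimensions. Pad 174x174 to 256x256 (next power of 2).

Standard algorithm: 174^3 = 5268024 multiplications
Strassen's algorithm: 7^(log2(256)) = 7^8 = 5764801 multiplications
Difference: 5268024 - 5764801 = -496777 (Strassen uses MORE here due to padding overhead — for small or just-over-power-of-2 n, padding can outweigh the per-level savings)

Standard: 5268024 multiplications (174^3). Strassen: 5764801 multiplications (7^8, after padding to 256x256). Strassen reduces 8 recursive multiplications to 7 at each level.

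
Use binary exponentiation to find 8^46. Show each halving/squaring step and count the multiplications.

Computing 8^46 by squaring (build up from 8^1; each line after the first costs one multiplication):

8^1 = 8
8^2 = (8^1)^2 = 8^2 = 64
8^4 = (8^2)^2 = 64^2 = 4096
8^5 = 8 * 8^4 = 8 * 4096 = 32768
8^10 = (8^5)^2 = 32768^2 = 1073741824
8^11 = 8 * 8^10 = 8 * 1073741824 = 8589934592
8^22 = (8^11)^2 = 8589934592^2 = 73786976294838206464
8^23 = 8 * 8^22 = 8 * 73786976294838206464 = 590295810358705651712
8^46 = (8^23)^2 = 590295810358705651712^2 = 348449143727040986586495598010130648530944

Result: 348449143727040986586495598010130648530944
Multiplications needed: 8 (8 lines after 8^1)

8^46 = 348449143727040986586495598010130648530944. Using exponentiation by squaring, this requires 8 multiplications. The key idea: if the exponent is even, square the half-power; if odd, multiply by the base once.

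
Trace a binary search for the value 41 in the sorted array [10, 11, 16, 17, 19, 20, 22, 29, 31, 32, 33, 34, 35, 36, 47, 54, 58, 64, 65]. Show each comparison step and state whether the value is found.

Binary search for 41 in [10, 11, 16, 17, 19, 20, 22, 29, 31, 32, 33, 34, 35, 36, 47, 54, 58, 64, 65]:

lo=0, hi=18, mid=9, arr[mid]=32 -> 32 < 41, search right half
lo=10, hi=18, mid=14, arr[mid]=47 -> 47 > 41, search left half
lo=10, hi=13, mid=11, arr[mid]=34 -> 34 < 41, search right half
lo=12, hi=13, mid=12, arr[mid]=35 -> 35 < 41, search right half
lo=13, hi=13, mid=13, arr[mid]=36 -> 36 < 41, search right half
lo=14 > hi=13, target 41 not found

Binary search determines that 41 is not in the array after 5 comparisons. The search space was exhausted without finding the target.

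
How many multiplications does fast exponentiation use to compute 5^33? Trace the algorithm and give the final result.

Computing 5^33 by squaring (build up from 5^1; each line after the first costs one multiplication):

5^1 = 5
5^2 = (5^1)^2 = 5^2 = 25
5^4 = (5^2)^2 = 25^2 = 625
5^8 = (5^4)^2 = 625^2 = 390625
5^16 = (5^8)^2 = 390625^2 = 152587890625
5^32 = (5^16)^2 = 152587890625^2 = 23283064365386962890625
5^33 = 5 * 5^32 = 5 * 23283064365386962890625 = 116415321826934814453125

Result: 116415321826934814453125
Multiplications needed: 6 (6 lines after 5^1)

5^33 = 116415321826934814453125. Using exponentiation by squaring, this requires 6 multiplications. The key idea: if the exponent is even, square the half-power; if odd, multiply by the base once.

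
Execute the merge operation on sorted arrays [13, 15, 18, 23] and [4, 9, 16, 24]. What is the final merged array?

Merging process:

Compare 13 vs 4: take 4 from right. Merged: [4]
Compare 13 vs 9: take 9 from right. Merged: [4, 9]
Compare 13 vs 16: take 13 from left. Merged: [4, 9, 13]
Compare 15 vs 16: take 15 from left. Merged: [4, 9, 13, 15]
Compare 18 vs 16: take 16 from right. Merged: [4, 9, 13, 15, 16]
Compare 18 vs 24: take 18 from left. Merged: [4, 9, 13, 15, 16, 18]
Compare 23 vs 24: take 23 from left. Merged: [4, 9, 13, 15, 16, 18, 23]
Append remaining from right: [24]. Merged: [4, 9, 13, 15, 16, 18, 23, 24]

Final merged array: [4, 9, 13, 15, 16, 18, 23, 24]
Total comparisons: 7

The merged array is [4, 9, 13, 15, 16, 18, 23, 24], requiring 7 comparisons. The merge step runs in O(n) time where n is the total number of elements.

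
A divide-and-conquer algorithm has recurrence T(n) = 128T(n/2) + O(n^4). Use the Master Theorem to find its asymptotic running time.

Master Theorem for T(n) = 128T(n/2) + O(n^4):

a = 128, b = 2, c = 4
log_b(a) = log_2(128) = 7.0000

Case 1: c = 4 < log_2(128) = 7.0000
T(n) = O(n^(log_2 128)) = O(n^7)

For T(n) = 128T(n/2) + O(n^4): log_2(128) = 7.0000. This is Case 1 of the Master Theorem (c < log_b(a), work dominated by leaves), giving O(n^7).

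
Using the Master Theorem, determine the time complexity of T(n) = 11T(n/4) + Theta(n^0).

Master Theorem for T(n) = 11T(n/4) + O(n^0):

a = 11, b = 4, c = 0
log_b(a) = log_4(11) = 1.7297

Case 1: c = 0 < log_4(11) = 1.7297
T(n) = O(n^(log_4 11))

For T(n) = 11T(n/4) + O(n^0): log_4(11) = 1.7297. This is Case 1 of the Master Theorem (c < log_b(a), work dominated by leaves), giving O(n^(log_4 11)).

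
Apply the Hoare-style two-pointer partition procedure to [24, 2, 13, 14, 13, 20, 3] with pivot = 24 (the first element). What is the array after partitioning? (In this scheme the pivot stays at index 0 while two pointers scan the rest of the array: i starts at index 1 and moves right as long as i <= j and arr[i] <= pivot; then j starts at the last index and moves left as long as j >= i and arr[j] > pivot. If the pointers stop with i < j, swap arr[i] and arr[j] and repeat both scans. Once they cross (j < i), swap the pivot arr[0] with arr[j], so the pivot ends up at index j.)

Hoare-style two-pointer partition with pivot = 24:

Initial array: [24, 2, 13, 14, 13, 20, 3]

Pointers start at i = 1, j = 6.
i ends at 7, j ends at 6: the pointers have crossed (j < i), so scanning stops.

Swap pivot arr[0] with arr[6] to place pivot at position 6: [3, 2, 13, 14, 13, 20, 24]
Pivot position: 6

After partitioning with pivot 24, the array becomes [3, 2, 13, 14, 13, 20, 24]. The pivot is placed at index 6. All elements to the left of the pivot are <= 24, and all elements to the right are > 24.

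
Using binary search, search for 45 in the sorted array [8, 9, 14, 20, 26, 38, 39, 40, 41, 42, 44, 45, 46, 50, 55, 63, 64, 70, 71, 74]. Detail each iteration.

Binary search for 45 in [8, 9, 14, 20, 26, 38, 39, 40, 41, 42, 44, 45, 46, 50, 55, 63, 64, 70, 71, 74]:

lo=0, hi=19, mid=9, arr[mid]=42 -> 42 < 45, search right half
lo=10, hi=19, mid=14, arr[mid]=55 -> 55 > 45, search left half
lo=10, hi=13, mid=11, arr[mid]=45 -> Found target at index 11!

Binary search finds 45 at index 11 after 3 comparisons. The search repeatedly halves the search space by comparing with the middle element.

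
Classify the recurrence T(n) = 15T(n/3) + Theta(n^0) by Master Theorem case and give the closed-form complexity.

Master Theorem for T(n) = 15T(n/3) + O(n^0):

a = 15, b = 3, c = 0
log_b(a) = log_3(15) = 2.4650

Case 1: c = 0 < log_3(15) = 2.4650
T(n) = O(n^(log_3 15))

For T(n) = 15T(n/3) + O(n^0): log_3(15) = 2.4650. This is Case 1 of the Master Theorem (c < log_b(a), work dominated by leaves), giving O(n^(log_3 15)).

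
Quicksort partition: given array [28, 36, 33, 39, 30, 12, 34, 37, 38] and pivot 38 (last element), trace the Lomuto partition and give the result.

Lomuto partition with pivot = 38:

Initial array: [28, 36, 33, 39, 30, 12, 34, 37, 38]

arr[0]=28 <= 38: swap with position 0, array becomes [28, 36, 33, 39, 30, 12, 34, 37, 38]
arr[1]=36 <= 38: swap with position 1, array becomes [28, 36, 33, 39, 30, 12, 34, 37, 38]
arr[2]=33 <= 38: swap with position 2, array becomes [28, 36, 33, 39, 30, 12, 34, 37, 38]
arr[3]=39 > 38: no swap
arr[4]=30 <= 38: swap with position 3, array becomes [28, 36, 33, 30, 39, 12, 34, 37, 38]
arr[5]=12 <= 38: swap with position 4, array becomes [28, 36, 33, 30, 12, 39, 34, 37, 38]
arr[6]=34 <= 38: swap with position 5, array becomes [28, 36, 33, 30, 12, 34, 39, 37, 38]
arr[7]=37 <= 38: swap with position 6, array becomes [28, 36, 33, 30, 12, 34, 37, 39, 38]

Place pivot at position 7: [28, 36, 33, 30, 12, 34, 37, 38, 39]
Pivot position: 7

After partitioning with pivot 38, the array becomes [28, 36, 33, 30, 12, 34, 37, 38, 39]. The pivot is placed at index 7. All elements to the left of the pivot are <= 38, and all elements to the right are > 38.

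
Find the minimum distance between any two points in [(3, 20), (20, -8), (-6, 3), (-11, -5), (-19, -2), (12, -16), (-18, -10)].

Computing all pairwise distances among 7 points:

d((3, 20), (20, -8)) = 32.7567
d((3, 20), (-6, 3)) = 19.2354
d((3, 20), (-11, -5)) = 28.6531
d((3, 20), (-19, -2)) = 31.1127
d((3, 20), (12, -16)) = 37.108
d((3, 20), (-18, -10)) = 36.6197
d((20, -8), (-6, 3)) = 28.2312
d((20, -8), (-11, -5)) = 31.1448
d((20, -8), (-19, -2)) = 39.4588
d((20, -8), (12, -16)) = 11.3137
d((20, -8), (-18, -10)) = 38.0526
d((-6, 3), (-11, -5)) = 9.434
d((-6, 3), (-19, -2)) = 13.9284
d((-6, 3), (12, -16)) = 26.1725
d((-6, 3), (-18, -10)) = 17.6918
d((-11, -5), (-19, -2)) = 8.544
d((-11, -5), (12, -16)) = 25.4951
d((-11, -5), (-18, -10)) = 8.6023
d((-19, -2), (12, -16)) = 34.0147
d((-19, -2), (-18, -10)) = 8.0623 <-- minimum
d((12, -16), (-18, -10)) = 30.5941

Closest pair: (-19, -2) and (-18, -10) with distance 8.0623

The closest pair is (-19, -2) and (-18, -10) with Euclidean distance 8.0623. For 7 points, brute-force pairwise comparison is shown above. For large n, the divide-and-conquer algorithm (sort by x, recurse on halves, check the dividing strip) achieves O(n log n).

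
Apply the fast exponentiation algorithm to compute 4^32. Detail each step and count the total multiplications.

Computing 4^32 by squaring (build up from 4^1; each line after the first costs one multiplication):

4^1 = 4
4^2 = (4^1)^2 = 4^2 = 16
4^4 = (4^2)^2 = 16^2 = 256
4^8 = (4^4)^2 = 256^2 = 65536
4^16 = (4^8)^2 = 65536^2 = 4294967296
4^32 = (4^16)^2 = 4294967296^2 = 18446744073709551616

Result: 18446744073709551616
Multiplications needed: 5 (5 lines after 4^1)

4^32 = 18446744073709551616. Using exponentiation by squaring, this requires 5 multiplications. The key idea: if the exponent is even, square the half-power; if odd, multiply by the base once.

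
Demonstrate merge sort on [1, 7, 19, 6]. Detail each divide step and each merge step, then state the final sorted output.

Merge sort trace:

Split: [1, 7, 19, 6] -> [1, 7] and [19, 6]
  Split: [1, 7] -> [1] and [7]
  Merge: [1] + [7] -> [1, 7]
  Split: [19, 6] -> [19] and [6]
  Merge: [19] + [6] -> [6, 19]
Merge: [1, 7] + [6, 19] -> [1, 6, 7, 19]

Final sorted array: [1, 6, 7, 19]

The merge sort proceeds by recursively splitting the array and merging sorted halves.
After all merges, the sorted array is [1, 6, 7, 19].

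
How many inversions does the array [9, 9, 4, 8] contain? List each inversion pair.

Finding inversions in [9, 9, 4, 8]:

(0, 2): arr[0]=9 > arr[2]=4
(0, 3): arr[0]=9 > arr[3]=8
(1, 2): arr[1]=9 > arr[2]=4
(1, 3): arr[1]=9 > arr[3]=8

Total inversions: 4

The array has 4 inversion(s): (0,2), (0,3), (1,2), (1,3). Each pair (i,j) satisfies i < j and arr[i] > arr[j].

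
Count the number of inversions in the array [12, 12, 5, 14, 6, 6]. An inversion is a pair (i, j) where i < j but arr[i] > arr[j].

Finding inversions in [12, 12, 5, 14, 6, 6]:

(0, 2): arr[0]=12 > arr[2]=5
(0, 4): arr[0]=12 > arr[4]=6
(0, 5): arr[0]=12 > arr[5]=6
(1, 2): arr[1]=12 > arr[2]=5
(1, 4): arr[1]=12 > arr[4]=6
(1, 5): arr[1]=12 > arr[5]=6
(3, 4): arr[3]=14 > arr[4]=6
(3, 5): arr[3]=14 > arr[5]=6

Total inversions: 8

The array has 8 inversion(s): (0,2), (0,4), (0,5), (1,2), (1,4), (1,5), (3,4), (3,5). Each pair (i,j) satisfies i < j and arr[i] > arr[j].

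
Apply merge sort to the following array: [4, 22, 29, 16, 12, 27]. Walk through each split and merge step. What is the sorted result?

Merge sort trace:

Split: [4, 22, 29, 16, 12, 27] -> [4, 22, 29] and [16, 12, 27]
  Split: [4, 22, 29] -> [4] and [22, 29]
    Split: [22, 29] -> [22] and [29]
    Merge: [22] + [29] -> [22, 29]
  Merge: [4] + [22, 29] -> [4, 22, 29]
  Split: [16, 12, 27] -> [16] and [12, 27]
    Split: [12, 27] -> [12] and [27]
    Merge: [12] + [27] -> [12, 27]
  Merge: [16] + [12, 27] -> [12, 16, 27]
Merge: [4, 22, 29] + [12, 16, 27] -> [4, 12, 16, 22, 27, 29]

Final sorted array: [4, 12, 16, 22, 27, 29]

The merge sort proceeds by recursively splitting the array and merging sorted halves.
After all merges, the sorted array is [4, 12, 16, 22, 27, 29].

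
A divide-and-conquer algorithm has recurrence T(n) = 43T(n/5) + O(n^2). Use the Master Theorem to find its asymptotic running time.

Master Theorem for T(n) = 43T(n/5) + O(n^2):

a = 43, b = 5, c = 2
log_b(a) = log_5(43) = 2.3370

Case 1: c = 2 < log_5(43) = 2.3370
T(n) = O(n^(log_5 43))

For T(n) = 43T(n/5) + O(n^2): log_5(43) = 2.3370. This is Case 1 of the Master Theorem (c < log_b(a), work dominated by leaves), giving O(n^(log_5 43)).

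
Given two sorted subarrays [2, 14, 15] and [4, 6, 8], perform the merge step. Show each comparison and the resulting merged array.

Merging process:

Compare 2 vs 4: take 2 from left. Merged: [2]
Compare 14 vs 4: take 4 from right. Merged: [2, 4]
Compare 14 vs 6: take 6 from right. Merged: [2, 4, 6]
Compare 14 vs 8: take 8 from right. Merged: [2, 4, 6, 8]
Append remaining from left: [14, 15]. Merged: [2, 4, 6, 8, 14, 15]

Final merged array: [2, 4, 6, 8, 14, 15]
Total comparisons: 4

The merged array is [2, 4, 6, 8, 14, 15], requiring 4 comparisons. The merge step runs in O(n) time where n is the total number of elements.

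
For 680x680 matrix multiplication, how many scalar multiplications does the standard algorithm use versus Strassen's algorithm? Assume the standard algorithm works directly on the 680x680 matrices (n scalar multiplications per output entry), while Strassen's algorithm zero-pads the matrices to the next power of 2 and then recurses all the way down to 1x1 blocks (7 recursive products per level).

Matrix multiplication for 680x680 matrices:

Strassen's algorithm requires power-of-2 dimensions. Pad 680x680 to 1024x1024 (next power of 2).

Standard algorithm: 680^3 = 314432000 multiplications
Strassen's algorithm: 7^(log2(1024)) = 7^10 = 282475249 multiplications
Savings: 314432000 - 282475249 = 31956751 multiplications

Standard: 314432000 multiplications (680^3). Strassen: 282475249 multiplications (7^10, after padding to 1024x1024). Strassen reduces 8 recursive multiplications to 7 at each level.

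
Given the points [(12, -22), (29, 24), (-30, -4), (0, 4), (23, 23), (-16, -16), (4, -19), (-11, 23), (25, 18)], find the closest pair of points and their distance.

Computing all pairwise distances among 9 points:

d((12, -22), (29, 24)) = 49.0408
d((12, -22), (-30, -4)) = 45.6946
d((12, -22), (0, 4)) = 28.6356
d((12, -22), (23, 23)) = 46.3249
d((12, -22), (-16, -16)) = 28.6356
d((12, -22), (4, -19)) = 8.544
d((12, -22), (-11, 23)) = 50.5371
d((12, -22), (25, 18)) = 42.0595
d((29, 24), (-30, -4)) = 65.307
d((29, 24), (0, 4)) = 35.2278
d((29, 24), (23, 23)) = 6.0828
d((29, 24), (-16, -16)) = 60.208
d((29, 24), (4, -19)) = 49.7393
d((29, 24), (-11, 23)) = 40.0125
d((29, 24), (25, 18)) = 7.2111
d((-30, -4), (0, 4)) = 31.0483
d((-30, -4), (23, 23)) = 59.4811
d((-30, -4), (-16, -16)) = 18.4391
d((-30, -4), (4, -19)) = 37.1618
d((-30, -4), (-11, 23)) = 33.0151
d((-30, -4), (25, 18)) = 59.2368
d((0, 4), (23, 23)) = 29.8329
d((0, 4), (-16, -16)) = 25.6125
d((0, 4), (4, -19)) = 23.3452
d((0, 4), (-11, 23)) = 21.9545
d((0, 4), (25, 18)) = 28.6531
d((23, 23), (-16, -16)) = 55.1543
d((23, 23), (4, -19)) = 46.0977
d((23, 23), (-11, 23)) = 34.0
d((23, 23), (25, 18)) = 5.3852 <-- minimum
d((-16, -16), (4, -19)) = 20.2237
d((-16, -16), (-11, 23)) = 39.3192
d((-16, -16), (25, 18)) = 53.2635
d((4, -19), (-11, 23)) = 44.5982
d((4, -19), (25, 18)) = 42.5441
d((-11, 23), (25, 18)) = 36.3456

Closest pair: (23, 23) and (25, 18) with distance 5.3852

The closest pair is (23, 23) and (25, 18) with Euclidean distance 5.3852. For 9 points, brute-force pairwise comparison is shown above. For large n, the divide-and-conquer algorithm (sort by x, recurse on halves, check the dividing strip) achieves O(n log n).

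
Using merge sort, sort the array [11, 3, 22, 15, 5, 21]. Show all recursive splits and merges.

Merge sort trace:

Split: [11, 3, 22, 15, 5, 21] -> [11, 3, 22] and [15, 5, 21]
  Split: [11, 3, 22] -> [11] and [3, 22]
    Split: [3, 22] -> [3] and [22]
    Merge: [3] + [22] -> [3, 22]
  Merge: [11] + [3, 22] -> [3, 11, 22]
  Split: [15, 5, 21] -> [15] and [5, 21]
    Split: [5, 21] -> [5] and [21]
    Merge: [5] + [21] -> [5, 21]
  Merge: [15] + [5, 21] -> [5, 15, 21]
Merge: [3, 11, 22] + [5, 15, 21] -> [3, 5, 11, 15, 21, 22]

Final sorted array: [3, 5, 11, 15, 21, 22]

The merge sort proceeds by recursively splitting the array and merging sorted halves.
After all merges, the sorted array is [3, 5, 11, 15, 21, 22].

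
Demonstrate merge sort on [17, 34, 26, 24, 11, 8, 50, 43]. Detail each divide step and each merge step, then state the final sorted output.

Merge sort trace:

Split: [17, 34, 26, 24, 11, 8, 50, 43] -> [17, 34, 26, 24] and [11, 8, 50, 43]
  Split: [17, 34, 26, 24] -> [17, 34] and [26, 24]
    Split: [17, 34] -> [17] and [34]
    Merge: [17] + [34] -> [17, 34]
    Split: [26, 24] -> [26] and [24]
    Merge: [26] + [24] -> [24, 26]
  Merge: [17, 34] + [24, 26] -> [17, 24, 26, 34]
  Split: [11, 8, 50, 43] -> [11, 8] and [50, 43]
    Split: [11, 8] -> [11] and [8]
    Merge: [11] + [8] -> [8, 11]
    Split: [50, 43] -> [50] and [43]
    Merge: [50] + [43] -> [43, 50]
  Merge: [8, 11] + [43, 50] -> [8, 11, 43, 50]
Merge: [17, 24, 26, 34] + [8, 11, 43, 50] -> [8, 11, 17, 24, 26, 34, 43, 50]

Final sorted array: [8, 11, 17, 24, 26, 34, 43, 50]

The merge sort proceeds by recursively splitting the array and merging sorted halves.
After all merges, the sorted array is [8, 11, 17, 24, 26, 34, 43, 50].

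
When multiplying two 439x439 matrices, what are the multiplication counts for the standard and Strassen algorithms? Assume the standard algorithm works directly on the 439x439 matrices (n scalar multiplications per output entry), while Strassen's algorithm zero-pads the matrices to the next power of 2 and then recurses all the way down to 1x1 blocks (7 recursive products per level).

Matrix multiplication for 439x439 matrices:

Strassen's algorithm requires power-of-2 dimensions. Pad 439x439 to 512x512 (next power of 2).

Standard algorithm: 439^3 = 84604519 multiplications
Strassen's algorithm: 7^(log2(512)) = 7^9 = 40353607 multiplications
Savings: 84604519 - 40353607 = 44250912 multiplications

Standard: 84604519 multiplications (439^3). Strassen: 40353607 multiplications (7^9, after padding to 512x512). Strassen reduces 8 recursive multiplications to 7 at each level.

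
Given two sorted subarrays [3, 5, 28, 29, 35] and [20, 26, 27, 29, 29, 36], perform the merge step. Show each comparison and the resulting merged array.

Merging process:

Compare 3 vs 20: take 3 from left. Merged: [3]
Compare 5 vs 20: take 5 from left. Merged: [3, 5]
Compare 28 vs 20: take 20 from right. Merged: [3, 5, 20]
Compare 28 vs 26: take 26 from right. Merged: [3, 5, 20, 26]
Compare 28 vs 27: take 27 from right. Merged: [3, 5, 20, 26, 27]
Compare 28 vs 29: take 28 from left. Merged: [3, 5, 20, 26, 27, 28]
Compare 29 vs 29: take 29 from left. Merged: [3, 5, 20, 26, 27, 28, 29]
Compare 35 vs 29: take 29 from right. Merged: [3, 5, 20, 26, 27, 28, 29, 29]
Compare 35 vs 29: take 29 from right. Merged: [3, 5, 20, 26, 27, 28, 29, 29, 29]
Compare 35 vs 36: take 35 from left. Merged: [3, 5, 20, 26, 27, 28, 29, 29, 29, 35]
Append remaining from right: [36]. Merged: [3, 5, 20, 26, 27, 28, 29, 29, 29, 35, 36]

Final merged array: [3, 5, 20, 26, 27, 28, 29, 29, 29, 35, 36]
Total comparisons: 10

The merged array is [3, 5, 20, 26, 27, 28, 29, 29, 29, 35, 36], requiring 10 comparisons. The merge step runs in O(n) time where n is the total number of elements.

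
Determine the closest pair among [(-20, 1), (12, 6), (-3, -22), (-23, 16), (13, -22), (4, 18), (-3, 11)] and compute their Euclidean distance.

Computing all pairwise distances among 7 points:

d((-20, 1), (12, 6)) = 32.3883
d((-20, 1), (-3, -22)) = 28.6007
d((-20, 1), (-23, 16)) = 15.2971
d((-20, 1), (13, -22)) = 40.2244
d((-20, 1), (4, 18)) = 29.4109
d((-20, 1), (-3, 11)) = 19.7231
d((12, 6), (-3, -22)) = 31.7648
d((12, 6), (-23, 16)) = 36.4005
d((12, 6), (13, -22)) = 28.0179
d((12, 6), (4, 18)) = 14.4222
d((12, 6), (-3, 11)) = 15.8114
d((-3, -22), (-23, 16)) = 42.9418
d((-3, -22), (13, -22)) = 16.0
d((-3, -22), (4, 18)) = 40.6079
d((-3, -22), (-3, 11)) = 33.0
d((-23, 16), (13, -22)) = 52.345
d((-23, 16), (4, 18)) = 27.074
d((-23, 16), (-3, 11)) = 20.6155
d((13, -22), (4, 18)) = 41.0
d((13, -22), (-3, 11)) = 36.6742
d((4, 18), (-3, 11)) = 9.8995 <-- minimum

Closest pair: (4, 18) and (-3, 11) with distance 9.8995

The closest pair is (4, 18) and (-3, 11) with Euclidean distance 9.8995. For 7 points, brute-force pairwise comparison is shown above. For large n, the divide-and-conquer algorithm (sort by x, recurse on halves, check the dividing strip) achieves O(n log n).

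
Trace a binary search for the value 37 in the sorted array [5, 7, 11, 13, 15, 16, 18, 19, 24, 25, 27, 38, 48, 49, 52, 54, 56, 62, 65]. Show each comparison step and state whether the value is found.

Binary search for 37 in [5, 7, 11, 13, 15, 16, 18, 19, 24, 25, 27, 38, 48, 49, 52, 54, 56, 62, 65]:

lo=0, hi=18, mid=9, arr[mid]=25 -> 25 < 37, search right half
lo=10, hi=18, mid=14, arr[mid]=52 -> 52 > 37, search left half
lo=10, hi=13, mid=11, arr[mid]=38 -> 38 > 37, search left half
lo=10, hi=10, mid=10, arr[mid]=27 -> 27 < 37, search right half
lo=11 > hi=10, target 37 not found

Binary search determines that 37 is not in the array after 4 comparisons. The search space was exhausted without finding the target.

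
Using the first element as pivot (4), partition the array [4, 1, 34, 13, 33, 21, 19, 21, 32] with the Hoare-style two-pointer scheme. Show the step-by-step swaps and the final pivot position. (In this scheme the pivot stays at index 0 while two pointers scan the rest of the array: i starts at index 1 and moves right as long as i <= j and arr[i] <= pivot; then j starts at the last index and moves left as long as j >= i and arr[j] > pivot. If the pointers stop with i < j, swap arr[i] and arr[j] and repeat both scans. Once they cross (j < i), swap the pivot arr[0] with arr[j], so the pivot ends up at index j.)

Hoare-style two-pointer partition with pivot = 4:

Initial array: [4, 1, 34, 13, 33, 21, 19, 21, 32]

Pointers start at i = 1, j = 8.
i ends at 2, j ends at 1: the pointers have crossed (j < i), so scanning stops.

Swap pivot arr[0] with arr[1] to place pivot at position 1: [1, 4, 34, 13, 33, 21, 19, 21, 32]
Pivot position: 1

After partitioning with pivot 4, the array becomes [1, 4, 34, 13, 33, 21, 19, 21, 32]. The pivot is placed at index 1. All elements to the left of the pivot are <= 4, and all elements to the right are > 4.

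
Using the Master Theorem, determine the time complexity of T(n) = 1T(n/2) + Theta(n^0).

Master Theorem for T(n) = 1T(n/2) + O(n^0):

a = 1, b = 2, c = 0
log_b(a) = log_2(1) = 0.0000

Case 2: c = 0 = log_2(1) = 0.0000
T(n) = O(n^0 log n) = O(log n)

For T(n) = 1T(n/2) + O(n^0): log_2(1) = 0.0000. This is Case 2 of the Master Theorem (c = log_b(a), equal work at all levels), giving O(log n).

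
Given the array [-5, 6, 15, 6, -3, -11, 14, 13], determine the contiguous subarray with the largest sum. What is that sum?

Using Kadane's algorithm on [-5, 6, 15, 6, -3, -11, 14, 13]:

Scanning through the array:
Position 1 (value 6): max_ending_here = 6, max_so_far = 6
Position 2 (value 15): max_ending_here = 21, max_so_far = 21
Position 3 (value 6): max_ending_here = 27, max_so_far = 27
Position 4 (value -3): max_ending_here = 24, max_so_far = 27
Position 5 (value -11): max_ending_here = 13, max_so_far = 27
Position 6 (value 14): max_ending_here = 27, max_so_far = 27
Position 7 (value 13): max_ending_here = 40, max_so_far = 40

Maximum subarray: [6, 15, 6, -3, -11, 14, 13]
Maximum sum: 40

The maximum subarray is [6, 15, 6, -3, -11, 14, 13] with sum 40. This subarray runs from index 1 to index 7.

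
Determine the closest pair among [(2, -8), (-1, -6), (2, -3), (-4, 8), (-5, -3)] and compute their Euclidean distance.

Computing all pairwise distances among 5 points:

d((2, -8), (-1, -6)) = 3.6056 <-- minimum
d((2, -8), (2, -3)) = 5.0
d((2, -8), (-4, 8)) = 17.088
d((2, -8), (-5, -3)) = 8.6023
d((-1, -6), (2, -3)) = 4.2426
d((-1, -6), (-4, 8)) = 14.3178
d((-1, -6), (-5, -3)) = 5.0
d((2, -3), (-4, 8)) = 12.53
d((2, -3), (-5, -3)) = 7.0
d((-4, 8), (-5, -3)) = 11.0454

Closest pair: (2, -8) and (-1, -6) with distance 3.6056

The closest pair is (2, -8) and (-1, -6) with Euclidean distance 3.6056. For 5 points, brute-force pairwise comparison is shown above. For large n, the divide-and-conquer algorithm (sort by x, recurse on halves, check the dividing strip) achieves O(n log n).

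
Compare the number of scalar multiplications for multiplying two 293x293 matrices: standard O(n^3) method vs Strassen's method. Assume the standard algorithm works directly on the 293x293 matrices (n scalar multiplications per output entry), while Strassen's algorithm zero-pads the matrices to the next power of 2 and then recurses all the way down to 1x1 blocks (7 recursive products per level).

Matrix multiplication for 293x293 matrices:

Strassen's algorithm requires power-of-2 dimensions. Pad 293x293 to 512x512 (next power of 2).

Standard algorithm: 293^3 = 25153757 multiplications
Strassen's algorithm: 7^(log2(512)) = 7^9 = 40353607 multiplications
Difference: 25153757 - 40353607 = -15199850 (Strassen uses MORE here due to padding overhead — for small or just-over-power-of-2 n, padding can outweigh the per-level savings)

Standard: 25153757 multiplications (293^3). Strassen: 40353607 multiplications (7^9, after padding to 512x512). Strassen reduces 8 recursive multiplications to 7 at each level.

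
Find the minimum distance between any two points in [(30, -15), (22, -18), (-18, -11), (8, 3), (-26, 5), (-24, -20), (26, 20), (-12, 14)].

Computing all pairwise distances among 8 points:

d((30, -15), (22, -18)) = 8.544 <-- minimum
d((30, -15), (-18, -11)) = 48.1664
d((30, -15), (8, 3)) = 28.4253
d((30, -15), (-26, 5)) = 59.4643
d((30, -15), (-24, -20)) = 54.231
d((30, -15), (26, 20)) = 35.2278
d((30, -15), (-12, 14)) = 51.0392
d((22, -18), (-18, -11)) = 40.6079
d((22, -18), (8, 3)) = 25.2389
d((22, -18), (-26, 5)) = 53.2259
d((22, -18), (-24, -20)) = 46.0435
d((22, -18), (26, 20)) = 38.2099
d((22, -18), (-12, 14)) = 46.6905
d((-18, -11), (8, 3)) = 29.5296
d((-18, -11), (-26, 5)) = 17.8885
d((-18, -11), (-24, -20)) = 10.8167
d((-18, -11), (26, 20)) = 53.8238
d((-18, -11), (-12, 14)) = 25.7099
d((8, 3), (-26, 5)) = 34.0588
d((8, 3), (-24, -20)) = 39.4081
d((8, 3), (26, 20)) = 24.7588
d((8, 3), (-12, 14)) = 22.8254
d((-26, 5), (-24, -20)) = 25.0799
d((-26, 5), (26, 20)) = 54.1202
d((-26, 5), (-12, 14)) = 16.6433
d((-24, -20), (26, 20)) = 64.0312
d((-24, -20), (-12, 14)) = 36.0555
d((26, 20), (-12, 14)) = 38.4708

Closest pair: (30, -15) and (22, -18) with distance 8.544

The closest pair is (30, -15) and (22, -18) with Euclidean distance 8.544. For 8 points, brute-force pairwise comparison is shown above. For large n, the divide-and-conquer algorithm (sort by x, recurse on halves, check the dividing strip) achieves O(n log n).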